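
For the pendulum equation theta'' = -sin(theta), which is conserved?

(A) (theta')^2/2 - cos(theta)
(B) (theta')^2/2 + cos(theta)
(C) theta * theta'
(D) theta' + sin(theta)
A

A first integral I satisfies dI/dt = 0 along every solution. Differentiate each option and use the equation of motion:
(A) d/dt[(theta')^2/2 - cos(theta)] = theta' theta'' + sin(theta) theta' = theta'(-sin(theta)) + theta' sin(theta) = 0
(B) d/dt[(theta')^2/2 + cos(theta)] = theta' theta'' - sin(theta) theta' = -2 theta' sin(theta), not identically 0
(C) d/dt[theta * theta'] = (theta')^2 + theta theta'' = (theta')^2 - theta sin(theta), not identically 0
(D) d/dt[theta' + sin(theta)] = theta'' + cos(theta) theta' = -sin(theta) + theta' cos(theta), not identically 0

Only (A) has zero time-derivative. This is the total energy: kinetic (theta')^2/2 plus potential -cos(theta).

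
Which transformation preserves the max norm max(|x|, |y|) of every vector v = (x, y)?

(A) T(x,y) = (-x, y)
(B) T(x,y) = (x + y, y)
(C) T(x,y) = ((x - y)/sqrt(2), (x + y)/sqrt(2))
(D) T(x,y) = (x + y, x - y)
A

A transformation preserves a norm if ||T(v)|| = ||v|| for every v; a single vector where the norm changes rules an option out.

(A) T(x,y) = (-x, y): preserves the norm -- it only permutes the coordinates and/or flips signs, which leaves max(|x|, |y|) unchanged.
(B) T(x,y) = (x + y, y): v = (1, 1) has norm max(|1|, |1|) = 1, but T(v) = (2, 1) has norm 2 -- not preserved.
(C) T(x,y) = ((x - y)/sqrt(2), (x + y)/sqrt(2)): v = (1, 0) has norm max(|1|, |0|) = 1, but T(v) = (sqrt(2)/2, sqrt(2)/2) has norm sqrt(2)/2 -- not preserved.
(D) T(x,y) = (x + y, x - y): v = (1, 1) has norm max(|1|, |1|) = 1, but T(v) = (2, 0) has norm 2 -- not preserved.

Therefore the answer is (A).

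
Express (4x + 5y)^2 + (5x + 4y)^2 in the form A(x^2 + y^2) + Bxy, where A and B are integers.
41(x^2 + y^2) + 80xy

Expanding: (4x + 5y)^2 = 16x^2 + 40xy + 25y^2
(5x + 4y)^2 = 25x^2 + 40xy + 16y^2
Sum = (16+25)(x^2+y^2) + 80xy = 41(x^2 + y^2) + 80xy
This is symmetric in x and y.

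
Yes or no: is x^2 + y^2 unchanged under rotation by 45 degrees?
Yes

Applying rotation by 45 degrees: x' = x*cos(45 degrees) - y*sin(45 degrees) = sqrt(2)x/2 - sqrt(2)y/2, y' = x*sin(45 degrees) + y*cos(45 degrees) = sqrt(2)x/2 + sqrt(2)y/2

Substituting into x^2 + y^2:
(sqrt(2)x/2 - sqrt(2)y/2)^2 + (sqrt(2)x/2 + sqrt(2)y/2)^2
= x^2 + y^2

This equals the original expression x^2 + y^2, so it IS invariant.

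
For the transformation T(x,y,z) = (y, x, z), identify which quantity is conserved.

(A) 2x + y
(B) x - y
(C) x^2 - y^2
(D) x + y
D

Apply T(x,y,z) = (y, x, z) to each option, i.e. replace (x, y, z) by the transformed coordinates.
Substitute the transformed coordinates into each option and compare with the original:
(A) 2x + y  ->  2(y) + (x) = x + 2y   [differs from 2x + y: not invariant]
(B) x - y  ->  (y) - (x) = -x + y   [differs from x - y: not invariant]
(C) x^2 - y^2  ->  (y)^2 - (x)^2 = -x^2 + y^2   [differs from x^2 - y^2: not invariant]
(D) x + y  ->  (y) + (x) = x + y   [equals x + y: invariant]

Only option (D), x + y, is unchanged by the transformation.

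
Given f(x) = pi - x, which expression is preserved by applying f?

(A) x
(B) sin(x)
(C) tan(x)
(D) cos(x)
B

For f(x) = pi - x:
sin(pi - x) = sin(x), so sine is invariant under this transformation.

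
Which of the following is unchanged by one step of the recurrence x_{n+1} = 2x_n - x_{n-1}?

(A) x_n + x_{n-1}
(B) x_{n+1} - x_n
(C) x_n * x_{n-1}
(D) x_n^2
B

For the recurrence x_{n+1} = 2x_n - x_{n-1}:

If x_{n+1} = 2x_n - x_{n-1}, then:
x_{n+1} - x_n = x_n - x_{n-1}
The first difference is constant throughout the sequence.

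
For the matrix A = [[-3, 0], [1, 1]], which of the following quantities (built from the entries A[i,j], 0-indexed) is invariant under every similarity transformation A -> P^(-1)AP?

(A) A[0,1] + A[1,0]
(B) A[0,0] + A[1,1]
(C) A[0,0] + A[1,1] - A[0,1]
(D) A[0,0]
B

A[0,0] + A[1,1] is the trace of A. By the cyclic property of the trace, tr(P^(-1)AP) = tr(APP^(-1)) = tr(A), so it is the same for every matrix similar to A.

The other combinations are not similarity invariants. For example, take P = [[1, -1], [0, 1]] (det P = 1), so P^(-1) = [[1, 1], [0, 1]] and
B = P^(-1)AP = [[-2, 3], [1, 0]].
Evaluating each option on A and on B:
(A) A[0,1] + A[1,0]: 1 for A, 4 for B -> changes
(B) A[0,0] + A[1,1]: -2 for A, -2 for B -> unchanged
(C) A[0,0] + A[1,1] - A[0,1]: -2 for A, -5 for B -> changes
(D) A[0,0]: -3 for A, -2 for B -> changes

Only (B) A[0,0] + A[1,1] = -2 survives (and it does so for every P, not just this one), so it is the invariant.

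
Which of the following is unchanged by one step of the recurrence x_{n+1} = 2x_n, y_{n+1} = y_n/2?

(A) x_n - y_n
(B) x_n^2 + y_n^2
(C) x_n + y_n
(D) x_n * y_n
D

For the recurrence x_{n+1} = 2x_n, y_{n+1} = y_n/2:

x_{n+1} * y_{n+1} = (2x_n) * (y_n/2) = x_n * y_n
The product is conserved.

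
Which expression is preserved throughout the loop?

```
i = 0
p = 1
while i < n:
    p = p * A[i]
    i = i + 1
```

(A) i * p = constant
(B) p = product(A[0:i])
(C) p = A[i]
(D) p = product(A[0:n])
B

A loop invariant must hold before the first iteration and be re-established by every execution of the body.

(B) p = product(A[0:i]): Initially i = 0 and p = 1 = product of the empty slice A[0:0]. If p = product(A[0:i]) holds at the top of an iteration, the body sets p to product(A[0:i]) * A[i] = product(A[0:i+1]) and then i to i+1, so the property is restored. At exit i = n, giving p = product(A[0:n]).

The other options fail:
(A) i * p = constant: initially i * p = 0, but after one iteration it is 1 * A[0], which is nonzero in general.
(C) p = A[i]: after the first iteration p = A[0] but i = 1; in general p is a product of several elements, not a single one.
(D) p = product(A[0:n]): false before the loop (p = 1, not the full product) -- it only becomes true at exit.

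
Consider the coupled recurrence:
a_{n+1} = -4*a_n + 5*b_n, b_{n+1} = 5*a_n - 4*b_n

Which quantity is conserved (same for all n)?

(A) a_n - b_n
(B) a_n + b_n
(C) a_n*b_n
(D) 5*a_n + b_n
B

Replace a_n by a_{n+1} = -4*a_n + 5*b_n and b_n by b_{n+1} = 5*a_n - 4*b_n in each option and simplify:
(A) a_n - b_n  ->  (-4*a_n + 5*b_n) - (5*a_n - 4*b_n) = -9*a_n + 9*b_n   [not conserved]
(B) a_n + b_n  ->  (-4*a_n + 5*b_n) + (5*a_n - 4*b_n) = a_n + b_n   [conserved]
(C) a_n*b_n  ->  (-4*a_n + 5*b_n)*(5*a_n - 4*b_n) = -20*a_n^2 + 41*a_n*b_n - 20*b_n^2   [not conserved]
(D) 5*a_n + b_n  ->  5*(-4*a_n + 5*b_n) + (5*a_n - 4*b_n) = -15*a_n + 21*b_n   [not conserved]

Only (B) a_n + b_n returns to itself after one step, so it is the conserved quantity.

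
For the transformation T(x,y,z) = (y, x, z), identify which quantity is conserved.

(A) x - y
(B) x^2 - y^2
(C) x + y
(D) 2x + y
C

Apply T(x,y,z) = (y, x, z) to each option, i.e. replace (x, y, z) by the transformed coordinates.
Substitute the transformed coordinates into each option and compare with the original:
(A) x - y  ->  (y) - (x) = -x + y   [differs from x - y: not invariant]
(B) x^2 - y^2  ->  (y)^2 - (x)^2 = -x^2 + y^2   [differs from x^2 - y^2: not invariant]
(C) x + y  ->  (y) + (x) = x + y   [equals x + y: invariant]
(D) 2x + y  ->  2(y) + (x) = x + 2y   [differs from 2x + y: not invariant]

Only option (C), x + y, is unchanged by the transformation.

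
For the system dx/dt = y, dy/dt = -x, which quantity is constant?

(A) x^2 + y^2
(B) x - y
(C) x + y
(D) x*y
A

A first integral I satisfies dI/dt = 0 along every solution. Differentiate each option and use the equation of motion:
(A) d/dt[x^2 + y^2] = 2x*dx/dt + 2y*dy/dt = 2x*y + 2y*(-x) = 0
(B) d/dt[x - y] = y - (-x) = x + y, not identically 0
(C) d/dt[x + y] = y + (-x) = y - x, not identically 0
(D) d/dt[x*y] = (dx/dt)y + x(dy/dt) = y^2 - x^2, not identically 0

Only (A) has zero time-derivative. So x^2 + y^2 (the squared radius; trajectories are circles) is the conserved quantity.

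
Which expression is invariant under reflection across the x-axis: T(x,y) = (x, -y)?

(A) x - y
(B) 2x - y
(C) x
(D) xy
C

The map is reflection across the x-axis: T(x,y) = (x, -y).
Substitute the transformed coordinates into each option and compare with the original:
(A) x - y  ->  (x) - (-y) = x + y   [differs from x - y: not invariant]
(B) 2x - y  ->  2(x) - (-y) = 2x + y   [differs from 2x - y: not invariant]
(C) x  ->  (x) = x   [equals x: invariant]
(D) xy  ->  (x)(-y) = -xy   [differs from xy: not invariant]

Only option (C), x, is unchanged by the transformation.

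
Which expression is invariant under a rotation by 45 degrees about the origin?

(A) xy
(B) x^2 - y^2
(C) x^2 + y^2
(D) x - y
C

A rotation by 45 degrees sends (x, y) to (sqrt(2)x/2 - sqrt(2)y/2, sqrt(2)x/2 + sqrt(2)y/2).
Substitute the transformed coordinates into each option and compare with the original:
(A) xy  ->  (sqrt(2)x/2 - sqrt(2)y/2)(sqrt(2)x/2 + sqrt(2)y/2) = x^2/2 - y^2/2   [differs from xy: not invariant]
(B) x^2 - y^2  ->  (sqrt(2)x/2 - sqrt(2)y/2)^2 - (sqrt(2)x/2 + sqrt(2)y/2)^2 = -2xy   [differs from x^2 - y^2: not invariant]
(C) x^2 + y^2  ->  (sqrt(2)x/2 - sqrt(2)y/2)^2 + (sqrt(2)x/2 + sqrt(2)y/2)^2 = x^2 + y^2   [equals x^2 + y^2: invariant]
(D) x - y  ->  (sqrt(2)x/2 - sqrt(2)y/2) - (sqrt(2)x/2 + sqrt(2)y/2) = -sqrt(2)y   [differs from x - y: not invariant]

Only option (C), x^2 + y^2, is unchanged by the transformation.
Geometrically, x^2 + y^2 is the squared distance from the origin, which every rotation about the origin preserves.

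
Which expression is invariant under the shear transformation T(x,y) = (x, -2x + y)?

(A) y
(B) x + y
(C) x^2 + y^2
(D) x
D

Under the shear T(x,y) = (x, -2x + y):
Substitute the transformed coordinates into each option and compare with the original:
(A) y  ->  (-2x + y) = -2x + y   [differs from y: not invariant]
(B) x + y  ->  (x) + (-2x + y) = -x + y   [differs from x + y: not invariant]
(C) x^2 + y^2  ->  (x)^2 + (-2x + y)^2 = 5x^2 - 4xy + y^2   [differs from x^2 + y^2: not invariant]
(D) x  ->  (x) = x   [equals x: invariant]

Only option (D), x, is unchanged by the transformation.
A vertical shear moves points parallel to the y-axis, so the x-coordinate (and any function of x alone) is unchanged.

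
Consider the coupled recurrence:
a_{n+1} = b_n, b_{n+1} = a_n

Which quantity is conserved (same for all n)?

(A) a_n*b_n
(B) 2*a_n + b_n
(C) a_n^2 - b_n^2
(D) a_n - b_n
A

Replace a_n by a_{n+1} = b_n and b_n by b_{n+1} = a_n in each option and simplify:
(A) a_n*b_n  ->  (b_n)*(a_n) = a_n*b_n   [conserved]
(B) 2*a_n + b_n  ->  2*(b_n) + (a_n) = a_n + 2*b_n   [not conserved]
(C) a_n^2 - b_n^2  ->  (b_n)^2 - (a_n)^2 = -a_n^2 + b_n^2   [not conserved]
(D) a_n - b_n  ->  (b_n) - (a_n) = -a_n + b_n   [not conserved]

Only (A) a_n*b_n returns to itself after one step, so it is the conserved quantity.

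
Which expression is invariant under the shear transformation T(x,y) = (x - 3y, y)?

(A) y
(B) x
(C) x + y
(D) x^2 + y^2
A

Under the shear T(x,y) = (x - 3y, y):
Substitute the transformed coordinates into each option and compare with the original:
(A) y  ->  (y) = y   [equals y: invariant]
(B) x  ->  (x - 3y) = x - 3y   [differs from x: not invariant]
(C) x + y  ->  (x - 3y) + (y) = x - 2y   [differs from x + y: not invariant]
(D) x^2 + y^2  ->  (x - 3y)^2 + (y)^2 = x^2 - 6xy + 10y^2   [differs from x^2 + y^2: not invariant]

Only option (A), y, is unchanged by the transformation.
A horizontal shear moves points parallel to the x-axis, so the y-coordinate (and any function of y alone) is unchanged.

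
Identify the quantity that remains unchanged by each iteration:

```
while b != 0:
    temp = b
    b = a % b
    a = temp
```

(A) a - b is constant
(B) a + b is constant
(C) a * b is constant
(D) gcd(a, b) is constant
D

A loop invariant must hold before the first iteration and be re-established by every execution of the body.

(D) gcd(a, b) is constant: One iteration replaces (a, b) by (b, a mod b). Since a mod b = a - q*b for an integer q, any common divisor of a and b divides b and a mod b, and conversely; hence gcd(b, a mod b) = gcd(a, b). For instance (27, 5) -> (5, 2) keeps gcd = 1. At exit b = 0 and a = gcd of the original inputs.

The other options fail:
(A) a - b is constant: e.g. (a, b) = (27, 5) -> (5, 2): the difference goes from 22 to 3.
(B) a + b is constant: e.g. (a, b) = (27, 5) -> (5, 2): the sum goes from 32 to 7.
(C) a * b is constant: e.g. (a, b) = (27, 5) -> (5, 2): the product goes from 135 to 10.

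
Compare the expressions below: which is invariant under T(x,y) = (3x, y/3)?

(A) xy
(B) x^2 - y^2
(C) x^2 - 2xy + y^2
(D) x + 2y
A

An expression E(x,y) is invariant under T if E(T(x,y)) = E(x,y). Here T(x,y) = (3x, y/3).
Substitute the transformed coordinates into each option and compare with the original:
(A) xy  ->  (3x)(y/3) = xy   [equals xy: invariant]
(B) x^2 - y^2  ->  (3x)^2 - (y/3)^2 = 9x^2 - y^2/9   [differs from x^2 - y^2: not invariant]
(C) x^2 - 2xy + y^2  ->  (3x)^2 - 2(3x)(y/3) + (y/3)^2 = 9x^2 - 2xy + y^2/9   [differs from x^2 - 2xy + y^2: not invariant]
(D) x + 2y  ->  (3x) + 2(y/3) = 3x + 2y/3   [differs from x + 2y: not invariant]

Only option (A), xy, is unchanged by the transformation.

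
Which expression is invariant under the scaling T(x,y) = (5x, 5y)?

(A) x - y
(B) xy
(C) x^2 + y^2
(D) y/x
D

Under the uniform scaling T(x,y) = (5x, 5y):
Substitute the transformed coordinates into each option and compare with the original:
(A) x - y  ->  (5x) - (5y) = 5x - 5y   [differs from x - y: not invariant]
(B) xy  ->  (5x)(5y) = 25xy   [differs from xy: not invariant]
(C) x^2 + y^2  ->  (5x)^2 + (5y)^2 = 25x^2 + 25y^2   [differs from x^2 + y^2: not invariant]
(D) y/x  ->  (5y)/(5x) = y/x   [equals y/x: invariant]

Only option (D), y/x, is unchanged by the transformation.
The common factor 5 cancels in a ratio of coordinates, while sums, products and sums of squares pick up factors of 5 or 25.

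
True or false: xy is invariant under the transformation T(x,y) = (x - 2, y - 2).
False

Substitute T(x,y) = (x - 2, y - 2) into the expression and compare with the original.

Original: xy
After applying T: (x - 2)(y - 2) = xy - 2x - 2y + 4

This differs from the original xy (difference: -2x - 2y + 4), so the expression is NOT invariant.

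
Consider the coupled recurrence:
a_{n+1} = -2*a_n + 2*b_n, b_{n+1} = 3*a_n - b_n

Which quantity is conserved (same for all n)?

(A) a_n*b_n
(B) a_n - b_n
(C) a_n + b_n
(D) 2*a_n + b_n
C

Replace a_n by a_{n+1} = -2*a_n + 2*b_n and b_n by b_{n+1} = 3*a_n - b_n in each option and simplify:
(A) a_n*b_n  ->  (-2*a_n + 2*b_n)*(3*a_n - b_n) = -6*a_n^2 + 8*a_n*b_n - 2*b_n^2   [not conserved]
(B) a_n - b_n  ->  (-2*a_n + 2*b_n) - (3*a_n - b_n) = -5*a_n + 3*b_n   [not conserved]
(C) a_n + b_n  ->  (-2*a_n + 2*b_n) + (3*a_n - b_n) = a_n + b_n   [conserved]
(D) 2*a_n + b_n  ->  2*(-2*a_n + 2*b_n) + (3*a_n - b_n) = -a_n + 3*b_n   [not conserved]

Only (C) a_n + b_n returns to itself after one step, so it is the conserved quantity.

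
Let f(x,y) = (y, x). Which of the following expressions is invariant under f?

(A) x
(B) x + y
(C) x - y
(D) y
B

For f(x,y) = (y, x):
After applying f: x' = y, y' = x. So x' + y' = y + x = x + y.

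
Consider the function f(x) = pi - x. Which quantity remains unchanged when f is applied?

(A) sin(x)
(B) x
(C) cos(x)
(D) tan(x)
A

For f(x) = pi - x:
sin(pi - x) = sin(x), so sine is invariant under this transformation.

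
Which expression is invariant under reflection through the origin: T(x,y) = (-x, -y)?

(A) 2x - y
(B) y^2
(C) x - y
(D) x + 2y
B

The map is reflection through the origin: T(x,y) = (-x, -y).
Substitute the transformed coordinates into each option and compare with the original:
(A) 2x - y  ->  2(-x) - (-y) = -2x + y   [differs from 2x - y: not invariant]
(B) y^2  ->  (-y)^2 = y^2   [equals y^2: invariant]
(C) x - y  ->  (-x) - (-y) = -x + y   [differs from x - y: not invariant]
(D) x + 2y  ->  (-x) + 2(-y) = -x - 2y   [differs from x + 2y: not invariant]

Only option (B), y^2, is unchanged by the transformation.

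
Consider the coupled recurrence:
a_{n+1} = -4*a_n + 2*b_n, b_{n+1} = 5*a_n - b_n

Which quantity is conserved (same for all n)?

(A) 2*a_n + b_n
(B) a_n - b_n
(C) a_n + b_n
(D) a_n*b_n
C

Replace a_n by a_{n+1} = -4*a_n + 2*b_n and b_n by b_{n+1} = 5*a_n - b_n in each option and simplify:
(A) 2*a_n + b_n  ->  2*(-4*a_n + 2*b_n) + (5*a_n - b_n) = -3*a_n + 3*b_n   [not conserved]
(B) a_n - b_n  ->  (-4*a_n + 2*b_n) - (5*a_n - b_n) = -9*a_n + 3*b_n   [not conserved]
(C) a_n + b_n  ->  (-4*a_n + 2*b_n) + (5*a_n - b_n) = a_n + b_n   [conserved]
(D) a_n*b_n  ->  (-4*a_n + 2*b_n)*(5*a_n - b_n) = -20*a_n^2 + 14*a_n*b_n - 2*b_n^2   [not conserved]

Only (C) a_n + b_n returns to itself after one step, so it is the conserved quantity.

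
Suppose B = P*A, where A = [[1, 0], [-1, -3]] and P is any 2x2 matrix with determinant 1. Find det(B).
-3

By the multiplicative property of determinants, det(B) = det(P*A) = det(P) * det(A) = det(A),
so the determinant is invariant under multiplication by any determinant-1 matrix; we just need det(A).

det(A) = (1)(-3) - (0)(-1) = -3 - 0 = -3

Therefore det(B) = 1 * (-3) = -3.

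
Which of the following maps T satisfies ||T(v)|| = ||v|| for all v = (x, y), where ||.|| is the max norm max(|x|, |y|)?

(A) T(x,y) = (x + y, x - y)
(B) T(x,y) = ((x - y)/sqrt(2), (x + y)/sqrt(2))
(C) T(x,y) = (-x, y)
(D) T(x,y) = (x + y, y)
C

A transformation preserves a norm if ||T(v)|| = ||v|| for every v; a single vector where the norm changes rules an option out.

(A) T(x,y) = (x + y, x - y): v = (1, 1) has norm max(|1|, |1|) = 1, but T(v) = (2, 0) has norm 2 -- not preserved.
(B) T(x,y) = ((x - y)/sqrt(2), (x + y)/sqrt(2)): v = (1, 0) has norm max(|1|, |0|) = 1, but T(v) = (sqrt(2)/2, sqrt(2)/2) has norm sqrt(2)/2 -- not preserved.
(C) T(x,y) = (-x, y): preserves the norm -- it only permutes the coordinates and/or flips signs, which leaves max(|x|, |y|) unchanged.
(D) T(x,y) = (x + y, y): v = (1, 1) has norm max(|1|, |1|) = 1, but T(v) = (2, 1) has norm 2 -- not preserved.

Therefore the answer is (C).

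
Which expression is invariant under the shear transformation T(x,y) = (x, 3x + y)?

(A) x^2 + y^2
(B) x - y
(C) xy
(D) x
D

Under the shear T(x,y) = (x, 3x + y):
Substitute the transformed coordinates into each option and compare with the original:
(A) x^2 + y^2  ->  (x)^2 + (3x + y)^2 = 10x^2 + 6xy + y^2   [differs from x^2 + y^2: not invariant]
(B) x - y  ->  (x) - (3x + y) = -2x - y   [differs from x - y: not invariant]
(C) xy  ->  (x)(3x + y) = 3x^2 + xy   [differs from xy: not invariant]
(D) x  ->  (x) = x   [equals x: invariant]

Only option (D), x, is unchanged by the transformation.
A vertical shear moves points parallel to the y-axis, so the x-coordinate (and any function of x alone) is unchanged.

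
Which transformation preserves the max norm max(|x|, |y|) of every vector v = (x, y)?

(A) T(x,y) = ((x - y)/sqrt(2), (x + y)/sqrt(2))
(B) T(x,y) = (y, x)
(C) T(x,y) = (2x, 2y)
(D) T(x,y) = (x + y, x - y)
B

A transformation preserves a norm if ||T(v)|| = ||v|| for every v; a single vector where the norm changes rules an option out.

(A) T(x,y) = ((x - y)/sqrt(2), (x + y)/sqrt(2)): v = (1, 0) has norm max(|1|, |0|) = 1, but T(v) = (sqrt(2)/2, sqrt(2)/2) has norm sqrt(2)/2 -- not preserved.
(B) T(x,y) = (y, x): preserves the norm -- it only permutes the coordinates and/or flips signs, which leaves max(|x|, |y|) unchanged.
(C) T(x,y) = (2x, 2y): v = (1, 0) has norm max(|1|, |0|) = 1, but T(v) = (2, 0) has norm 2 -- not preserved.
(D) T(x,y) = (x + y, x - y): v = (1, 1) has norm max(|1|, |1|) = 1, but T(v) = (2, 0) has norm 2 -- not preserved.

Therefore the answer is (B).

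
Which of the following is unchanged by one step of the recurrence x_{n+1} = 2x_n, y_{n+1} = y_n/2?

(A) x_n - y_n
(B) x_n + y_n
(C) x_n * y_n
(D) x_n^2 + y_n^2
C

For the recurrence x_{n+1} = 2x_n, y_{n+1} = y_n/2:

x_{n+1} * y_{n+1} = (2x_n) * (y_n/2) = x_n * y_n
The product is conserved.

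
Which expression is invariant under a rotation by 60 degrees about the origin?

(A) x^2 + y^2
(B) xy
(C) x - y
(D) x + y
A

A rotation by 60 degrees sends (x, y) to (x/2 - sqrt(3)y/2, sqrt(3)x/2 + y/2).
Substitute the transformed coordinates into each option and compare with the original:
(A) x^2 + y^2  ->  (x/2 - sqrt(3)y/2)^2 + (sqrt(3)x/2 + y/2)^2 = x^2 + y^2   [equals x^2 + y^2: invariant]
(B) xy  ->  (x/2 - sqrt(3)y/2)(sqrt(3)x/2 + y/2) = sqrt(3)x^2/4 - xy/2 - sqrt(3)y^2/4   [differs from xy: not invariant]
(C) x - y  ->  (x/2 - sqrt(3)y/2) - (sqrt(3)x/2 + y/2) = -sqrt(3)x/2 + x/2 - sqrt(3)y/2 - y/2   [differs from x - y: not invariant]
(D) x + y  ->  (x/2 - sqrt(3)y/2) + (sqrt(3)x/2 + y/2) = x/2 + sqrt(3)x/2 - sqrt(3)y/2 + y/2   [differs from x + y: not invariant]

Only option (A), x^2 + y^2, is unchanged by the transformation.
Geometrically, x^2 + y^2 is the squared distance from the origin, which every rotation about the origin preserves.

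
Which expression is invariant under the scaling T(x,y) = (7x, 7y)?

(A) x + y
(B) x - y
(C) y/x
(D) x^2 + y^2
C

Under the uniform scaling T(x,y) = (7x, 7y):
Substitute the transformed coordinates into each option and compare with the original:
(A) x + y  ->  (7x) + (7y) = 7x + 7y   [differs from x + y: not invariant]
(B) x - y  ->  (7x) - (7y) = 7x - 7y   [differs from x - y: not invariant]
(C) y/x  ->  (7y)/(7x) = y/x   [equals y/x: invariant]
(D) x^2 + y^2  ->  (7x)^2 + (7y)^2 = 49x^2 + 49y^2   [differs from x^2 + y^2: not invariant]

Only option (C), y/x, is unchanged by the transformation.
The common factor 7 cancels in a ratio of coordinates, while sums, products and sums of squares pick up factors of 7 or 49.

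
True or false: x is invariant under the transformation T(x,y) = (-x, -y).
False

Substitute T(x,y) = (-x, -y) into the expression and compare with the original.

Original: x
After applying T: (-x) = -x

This differs from the original x (difference: -2x), so the expression is NOT invariant.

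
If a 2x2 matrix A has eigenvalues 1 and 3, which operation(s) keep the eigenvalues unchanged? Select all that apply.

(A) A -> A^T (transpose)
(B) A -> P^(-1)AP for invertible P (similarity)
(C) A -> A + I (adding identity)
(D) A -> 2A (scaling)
A and B

Eigenvalues are preserved by:
1. Similarity transformations: A -> P^(-1)AP (same characteristic polynomial)
2. Transpose: A^T has the same eigenvalues as A

Eigenvalues are NOT preserved by:
- Adding identity: eigenvalues become 1+1, 3+1
- Scaling: eigenvalues become 2, 6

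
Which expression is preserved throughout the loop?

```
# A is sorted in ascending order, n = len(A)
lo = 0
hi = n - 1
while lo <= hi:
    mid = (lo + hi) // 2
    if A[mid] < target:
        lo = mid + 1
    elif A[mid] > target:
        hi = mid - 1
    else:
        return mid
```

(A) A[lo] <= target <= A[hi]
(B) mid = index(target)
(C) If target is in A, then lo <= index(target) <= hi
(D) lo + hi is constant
C

A loop invariant must hold before the first iteration and be re-established by every execution of the body.

(C) If target is in A, then lo <= index(target) <= hi: Before the loop [lo, hi] = [0, n-1] covers every index. When A[mid] < target, sortedness puts target strictly to the right of mid, so setting lo = mid + 1 keeps index(target) in [lo, hi]; symmetrically for hi = mid - 1. Hence 'if target is in A then lo <= index(target) <= hi' holds after every iteration, and when lo > hi it proves target is absent.

The other options fail:
(A) A[lo] <= target <= A[hi]: fails when target is not in A (e.g. target < A[0] already violates it before the loop), so it is not maintained in general.
(B) mid = index(target): mid is just the current probe; it equals index(target) only on the iteration that returns.
(D) lo + hi is constant: each iteration moves exactly one of lo, hi, so lo + hi changes (e.g. 0 + (n-1) becomes (mid+1) + (n-1)).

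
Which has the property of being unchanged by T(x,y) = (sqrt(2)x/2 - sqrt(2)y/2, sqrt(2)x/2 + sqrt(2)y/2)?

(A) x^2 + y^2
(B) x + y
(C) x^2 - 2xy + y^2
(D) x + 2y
A

An expression E(x,y) is invariant under T if E(T(x,y)) = E(x,y). Here T(x,y) = (sqrt(2)x/2 - sqrt(2)y/2, sqrt(2)x/2 + sqrt(2)y/2).
Substitute the transformed coordinates into each option and compare with the original:
(A) x^2 + y^2  ->  (sqrt(2)x/2 - sqrt(2)y/2)^2 + (sqrt(2)x/2 + sqrt(2)y/2)^2 = x^2 + y^2   [equals x^2 + y^2: invariant]
(B) x + y  ->  (sqrt(2)x/2 - sqrt(2)y/2) + (sqrt(2)x/2 + sqrt(2)y/2) = sqrt(2)x   [differs from x + y: not invariant]
(C) x^2 - 2xy + y^2  ->  (sqrt(2)x/2 - sqrt(2)y/2)^2 - 2(sqrt(2)x/2 - sqrt(2)y/2)(sqrt(2)x/2 + sqrt(2)y/2) + (sqrt(2)x/2 + sqrt(2)y/2)^2 = 2y^2   [differs from x^2 - 2xy + y^2: not invariant]
(D) x + 2y  ->  (sqrt(2)x/2 - sqrt(2)y/2) + 2(sqrt(2)x/2 + sqrt(2)y/2) = 3sqrt(2)x/2 + sqrt(2)y/2   [differs from x + 2y: not invariant]

Only option (A), x^2 + y^2, is unchanged by the transformation.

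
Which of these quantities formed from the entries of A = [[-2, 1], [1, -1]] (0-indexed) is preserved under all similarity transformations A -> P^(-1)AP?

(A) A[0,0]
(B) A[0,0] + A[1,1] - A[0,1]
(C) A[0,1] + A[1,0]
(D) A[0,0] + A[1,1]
D

A[0,0] + A[1,1] is the trace of A. By the cyclic property of the trace, tr(P^(-1)AP) = tr(APP^(-1)) = tr(A), so it is the same for every matrix similar to A.

The other combinations are not similarity invariants. For example, take P = [[1, 1], [0, 1]] (det P = 1), so P^(-1) = [[1, -1], [0, 1]] and
B = P^(-1)AP = [[-3, -1], [1, 0]].
Evaluating each option on A and on B:
(A) A[0,0]: -2 for A, -3 for B -> changes
(B) A[0,0] + A[1,1] - A[0,1]: -4 for A, -2 for B -> changes
(C) A[0,1] + A[1,0]: 2 for A, 0 for B -> changes
(D) A[0,0] + A[1,1]: -3 for A, -3 for B -> unchanged

Only (D) A[0,0] + A[1,1] = -3 survives (and it does so for every P, not just this one), so it is the invariant.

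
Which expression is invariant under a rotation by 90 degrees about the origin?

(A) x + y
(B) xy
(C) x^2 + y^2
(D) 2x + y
C

A rotation by 90 degrees sends (x, y) to (-y, x).
Substitute the transformed coordinates into each option and compare with the original:
(A) x + y  ->  (-y) + (x) = x - y   [differs from x + y: not invariant]
(B) xy  ->  (-y)(x) = -xy   [differs from xy: not invariant]
(C) x^2 + y^2  ->  (-y)^2 + (x)^2 = x^2 + y^2   [equals x^2 + y^2: invariant]
(D) 2x + y  ->  2(-y) + (x) = x - 2y   [differs from 2x + y: not invariant]

Only option (C), x^2 + y^2, is unchanged by the transformation.
Geometrically, x^2 + y^2 is the squared distance from the origin, which every rotation about the origin preserves.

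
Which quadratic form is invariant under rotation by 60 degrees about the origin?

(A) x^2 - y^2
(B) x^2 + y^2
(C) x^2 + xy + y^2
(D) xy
B

Rotation by 60 degrees sends (x, y) to (x/2 - sqrt(3)y/2, sqrt(3)x/2 + y/2).
Substitute the transformed coordinates into each option and compare with the original:
(A) x^2 - y^2  ->  (x/2 - sqrt(3)y/2)^2 - (sqrt(3)x/2 + y/2)^2 = -x^2/2 - sqrt(3)xy + y^2/2   [differs from x^2 - y^2: not invariant]
(B) x^2 + y^2  ->  (x/2 - sqrt(3)y/2)^2 + (sqrt(3)x/2 + y/2)^2 = x^2 + y^2   [equals x^2 + y^2: invariant]
(C) x^2 + xy + y^2  ->  (x/2 - sqrt(3)y/2)^2 + (x/2 - sqrt(3)y/2)(sqrt(3)x/2 + y/2) + (sqrt(3)x/2 + y/2)^2 = sqrt(3)x^2/4 + x^2 - xy/2 - sqrt(3)y^2/4 + y^2   [differs from x^2 + xy + y^2: not invariant]
(D) xy  ->  (x/2 - sqrt(3)y/2)(sqrt(3)x/2 + y/2) = sqrt(3)x^2/4 - xy/2 - sqrt(3)y^2/4   [differs from xy: not invariant]

Only option (B), x^2 + y^2, is unchanged by the transformation.
x^2 + y^2 is the squared distance from the origin, which rotations preserve.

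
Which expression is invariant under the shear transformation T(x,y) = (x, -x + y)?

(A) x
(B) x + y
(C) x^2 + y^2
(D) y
A

Under the shear T(x,y) = (x, -x + y):
Substitute the transformed coordinates into each option and compare with the original:
(A) x  ->  (x) = x   [equals x: invariant]
(B) x + y  ->  (x) + (-x + y) = y   [differs from x + y: not invariant]
(C) x^2 + y^2  ->  (x)^2 + (-x + y)^2 = 2x^2 - 2xy + y^2   [differs from x^2 + y^2: not invariant]
(D) y  ->  (-x + y) = -x + y   [differs from y: not invariant]

Only option (A), x, is unchanged by the transformation.
A vertical shear moves points parallel to the y-axis, so the x-coordinate (and any function of x alone) is unchanged.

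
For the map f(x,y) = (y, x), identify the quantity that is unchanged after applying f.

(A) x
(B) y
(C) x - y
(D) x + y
D

For f(x,y) = (y, x):
After applying f: x' = y, y' = x. So x' + y' = y + x = x + y.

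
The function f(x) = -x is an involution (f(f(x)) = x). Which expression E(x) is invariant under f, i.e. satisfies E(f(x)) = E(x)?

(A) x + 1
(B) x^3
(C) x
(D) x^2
D

Replace x by f(x) = -x in each option and simplify. As a quick numerical cross-check, also compare E(3) with E(f(3)) = E(-3).

(A) x + 1  ->  (-x) + 1 = 1 - x; check: E(3) = 4 but E(-3) = -2.   [not invariant]
(B) x^3  ->  (-x)^3 = -x^3; check: E(3) = 27 but E(-3) = -27.   [not invariant]
(C) x  ->  (-x) = -x; check: E(3) = 3 but E(-3) = -3.   [not invariant]
(D) x^2  ->  (-x)^2, which simplifies back to x^2; check: E(3) = 9, E(-3) = 9.   [invariant]

Only (D) is unchanged. E is symmetric under swapping x with f(x) = -x, which is exactly what an involution does.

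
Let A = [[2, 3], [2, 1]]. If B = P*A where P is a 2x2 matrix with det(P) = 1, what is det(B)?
-4

By the multiplicative property of determinants, det(B) = det(P*A) = det(P) * det(A) = det(A),
so the determinant is invariant under multiplication by any determinant-1 matrix; we just need det(A).

det(A) = (2)(1) - (3)(2) = 2 - 6 = -4

Therefore det(B) = 1 * (-4) = -4.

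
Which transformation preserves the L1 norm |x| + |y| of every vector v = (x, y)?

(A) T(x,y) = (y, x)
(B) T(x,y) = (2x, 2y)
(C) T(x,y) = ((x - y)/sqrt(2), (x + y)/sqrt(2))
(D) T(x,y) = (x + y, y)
A

A transformation preserves a norm if ||T(v)|| = ||v|| for every v; a single vector where the norm changes rules an option out.

(A) T(x,y) = (y, x): preserves the norm -- it only permutes the coordinates and/or flips signs, which leaves |x| + |y| unchanged.
(B) T(x,y) = (2x, 2y): v = (1, 0) has norm |1| + |0| = 1, but T(v) = (2, 0) has norm 2 -- not preserved.
(C) T(x,y) = ((x - y)/sqrt(2), (x + y)/sqrt(2)): v = (1, 0) has norm |1| + |0| = 1, but T(v) = (sqrt(2)/2, sqrt(2)/2) has norm sqrt(2) -- not preserved.
(D) T(x,y) = (x + y, y): v = (0, 1) has norm |0| + |1| = 1, but T(v) = (1, 1) has norm 2 -- not preserved.

Therefore the answer is (A).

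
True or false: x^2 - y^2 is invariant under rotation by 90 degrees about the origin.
False

Applying rotation by 90 degrees: x' = x*cos(90 degrees) - y*sin(90 degrees) = -y, y' = x*sin(90 degrees) + y*cos(90 degrees) = x

Substituting into x^2 - y^2:
(-y)^2 - (x)^2
= -x^2 + y^2

This differs from the original expression x^2 - y^2, so it is NOT invariant.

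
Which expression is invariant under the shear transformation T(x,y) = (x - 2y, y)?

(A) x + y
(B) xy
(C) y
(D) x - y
C

Under the shear T(x,y) = (x - 2y, y):
Substitute the transformed coordinates into each option and compare with the original:
(A) x + y  ->  (x - 2y) + (y) = x - y   [differs from x + y: not invariant]
(B) xy  ->  (x - 2y)(y) = xy - 2y^2   [differs from xy: not invariant]
(C) y  ->  (y) = y   [equals y: invariant]
(D) x - y  ->  (x - 2y) - (y) = x - 3y   [differs from x - y: not invariant]

Only option (C), y, is unchanged by the transformation.
A horizontal shear moves points parallel to the x-axis, so the y-coordinate (and any function of y alone) is unchanged.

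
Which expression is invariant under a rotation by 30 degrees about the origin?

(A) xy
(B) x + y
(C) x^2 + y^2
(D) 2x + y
C

A rotation by 30 degrees sends (x, y) to (sqrt(3)x/2 - y/2, x/2 + sqrt(3)y/2).
Substitute the transformed coordinates into each option and compare with the original:
(A) xy  ->  (sqrt(3)x/2 - y/2)(x/2 + sqrt(3)y/2) = sqrt(3)x^2/4 + xy/2 - sqrt(3)y^2/4   [differs from xy: not invariant]
(B) x + y  ->  (sqrt(3)x/2 - y/2) + (x/2 + sqrt(3)y/2) = x/2 + sqrt(3)x/2 - y/2 + sqrt(3)y/2   [differs from x + y: not invariant]
(C) x^2 + y^2  ->  (sqrt(3)x/2 - y/2)^2 + (x/2 + sqrt(3)y/2)^2 = x^2 + y^2   [equals x^2 + y^2: invariant]
(D) 2x + y  ->  2(sqrt(3)x/2 - y/2) + (x/2 + sqrt(3)y/2) = x/2 + sqrt(3)x - y + sqrt(3)y/2   [differs from 2x + y: not invariant]

Only option (C), x^2 + y^2, is unchanged by the transformation.
Geometrically, x^2 + y^2 is the squared distance from the origin, which every rotation about the origin preserves.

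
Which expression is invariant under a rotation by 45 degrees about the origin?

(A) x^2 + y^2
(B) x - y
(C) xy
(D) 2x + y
A

A rotation by 45 degrees sends (x, y) to (sqrt(2)x/2 - sqrt(2)y/2, sqrt(2)x/2 + sqrt(2)y/2).
Substitute the transformed coordinates into each option and compare with the original:
(A) x^2 + y^2  ->  (sqrt(2)x/2 - sqrt(2)y/2)^2 + (sqrt(2)x/2 + sqrt(2)y/2)^2 = x^2 + y^2   [equals x^2 + y^2: invariant]
(B) x - y  ->  (sqrt(2)x/2 - sqrt(2)y/2) - (sqrt(2)x/2 + sqrt(2)y/2) = -sqrt(2)y   [differs from x - y: not invariant]
(C) xy  ->  (sqrt(2)x/2 - sqrt(2)y/2)(sqrt(2)x/2 + sqrt(2)y/2) = x^2/2 - y^2/2   [differs from xy: not invariant]
(D) 2x + y  ->  2(sqrt(2)x/2 - sqrt(2)y/2) + (sqrt(2)x/2 + sqrt(2)y/2) = 3sqrt(2)x/2 - sqrt(2)y/2   [differs from 2x + y: not invariant]

Only option (A), x^2 + y^2, is unchanged by the transformation.
Geometrically, x^2 + y^2 is the squared distance from the origin, which every rotation about the origin preserves.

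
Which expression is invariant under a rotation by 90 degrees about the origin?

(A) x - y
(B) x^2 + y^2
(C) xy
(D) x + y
B

A rotation by 90 degrees sends (x, y) to (-y, x).
Substitute the transformed coordinates into each option and compare with the original:
(A) x - y  ->  (-y) - (x) = -x - y   [differs from x - y: not invariant]
(B) x^2 + y^2  ->  (-y)^2 + (x)^2 = x^2 + y^2   [equals x^2 + y^2: invariant]
(C) xy  ->  (-y)(x) = -xy   [differs from xy: not invariant]
(D) x + y  ->  (-y) + (x) = x - y   [differs from x + y: not invariant]

Only option (B), x^2 + y^2, is unchanged by the transformation.
Geometrically, x^2 + y^2 is the squared distance from the origin, which every rotation about the origin preserves.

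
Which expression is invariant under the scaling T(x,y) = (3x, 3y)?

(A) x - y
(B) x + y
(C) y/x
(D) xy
C

Under the uniform scaling T(x,y) = (3x, 3y):
Substitute the transformed coordinates into each option and compare with the original:
(A) x - y  ->  (3x) - (3y) = 3x - 3y   [differs from x - y: not invariant]
(B) x + y  ->  (3x) + (3y) = 3x + 3y   [differs from x + y: not invariant]
(C) y/x  ->  (3y)/(3x) = y/x   [equals y/x: invariant]
(D) xy  ->  (3x)(3y) = 9xy   [differs from xy: not invariant]

Only option (C), y/x, is unchanged by the transformation.
The common factor 3 cancels in a ratio of coordinates, while sums, products and sums of squares pick up factors of 3 or 9.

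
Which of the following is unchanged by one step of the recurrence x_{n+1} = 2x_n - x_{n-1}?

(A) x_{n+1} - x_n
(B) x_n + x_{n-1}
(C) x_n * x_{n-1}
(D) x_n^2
A

For the recurrence x_{n+1} = 2x_n - x_{n-1}:

If x_{n+1} = 2x_n - x_{n-1}, then:
x_{n+1} - x_n = x_n - x_{n-1}
The first difference is constant throughout the sequence.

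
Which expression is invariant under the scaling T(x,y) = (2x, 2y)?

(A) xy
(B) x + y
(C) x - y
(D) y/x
D

Under the uniform scaling T(x,y) = (2x, 2y):
Substitute the transformed coordinates into each option and compare with the original:
(A) xy  ->  (2x)(2y) = 4xy   [differs from xy: not invariant]
(B) x + y  ->  (2x) + (2y) = 2x + 2y   [differs from x + y: not invariant]
(C) x - y  ->  (2x) - (2y) = 2x - 2y   [differs from x - y: not invariant]
(D) y/x  ->  (2y)/(2x) = y/x   [equals y/x: invariant]

Only option (D), y/x, is unchanged by the transformation.
The common factor 2 cancels in a ratio of coordinates, while sums, products and sums of squares pick up factors of 2 or 4.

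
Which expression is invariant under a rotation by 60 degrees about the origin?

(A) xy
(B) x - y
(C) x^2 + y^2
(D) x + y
C

A rotation by 60 degrees sends (x, y) to (x/2 - sqrt(3)y/2, sqrt(3)x/2 + y/2).
Substitute the transformed coordinates into each option and compare with the original:
(A) xy  ->  (x/2 - sqrt(3)y/2)(sqrt(3)x/2 + y/2) = sqrt(3)x^2/4 - xy/2 - sqrt(3)y^2/4   [differs from xy: not invariant]
(B) x - y  ->  (x/2 - sqrt(3)y/2) - (sqrt(3)x/2 + y/2) = -sqrt(3)x/2 + x/2 - sqrt(3)y/2 - y/2   [differs from x - y: not invariant]
(C) x^2 + y^2  ->  (x/2 - sqrt(3)y/2)^2 + (sqrt(3)x/2 + y/2)^2 = x^2 + y^2   [equals x^2 + y^2: invariant]
(D) x + y  ->  (x/2 - sqrt(3)y/2) + (sqrt(3)x/2 + y/2) = x/2 + sqrt(3)x/2 - sqrt(3)y/2 + y/2   [differs from x + y: not invariant]

Only option (C), x^2 + y^2, is unchanged by the transformation.
Geometrically, x^2 + y^2 is the squared distance from the origin, which every rotation about the origin preserves.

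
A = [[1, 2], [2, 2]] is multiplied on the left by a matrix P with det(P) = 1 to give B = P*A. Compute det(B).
-2

By the multiplicative property of determinants, det(B) = det(P*A) = det(P) * det(A) = det(A),
so the determinant is invariant under multiplication by any determinant-1 matrix; we just need det(A).

det(A) = (1)(2) - (2)(2) = 2 - 4 = -2

Therefore det(B) = 1 * (-2) = -2.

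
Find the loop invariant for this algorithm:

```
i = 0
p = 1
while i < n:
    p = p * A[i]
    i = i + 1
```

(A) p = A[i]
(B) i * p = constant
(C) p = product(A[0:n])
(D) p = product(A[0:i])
D

A loop invariant must hold before the first iteration and be re-established by every execution of the body.

(D) p = product(A[0:i]): Initially i = 0 and p = 1 = product of the empty slice A[0:0]. If p = product(A[0:i]) holds at the top of an iteration, the body sets p to product(A[0:i]) * A[i] = product(A[0:i+1]) and then i to i+1, so the property is restored. At exit i = n, giving p = product(A[0:n]).

The other options fail:
(A) p = A[i]: after the first iteration p = A[0] but i = 1; in general p is a product of several elements, not a single one.
(B) i * p = constant: initially i * p = 0, but after one iteration it is 1 * A[0], which is nonzero in general.
(C) p = product(A[0:n]): false before the loop (p = 1, not the full product) -- it only becomes true at exit.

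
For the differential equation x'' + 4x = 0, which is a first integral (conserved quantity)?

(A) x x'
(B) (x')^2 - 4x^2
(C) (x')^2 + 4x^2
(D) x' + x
C

A first integral I satisfies dI/dt = 0 along every solution. Differentiate each option and use the equation of motion:
(A) d/dt[x x'] = (x')^2 + x x'' = (x')^2 - 4x^2, not identically 0
(B) d/dt[(x')^2 - 4x^2] = 2x'x'' - 8x x' = -16x x', not identically 0
(C) d/dt[(x')^2 + 4x^2] = 2x'x'' + 8x x' = 2x'(-4x) + 8x x' = 0
(D) d/dt[x' + x] = x'' + x' = -4x + x', not identically 0

Only (C) has zero time-derivative. So the energy-like quantity (x')^2 + 4x^2 is the first integral.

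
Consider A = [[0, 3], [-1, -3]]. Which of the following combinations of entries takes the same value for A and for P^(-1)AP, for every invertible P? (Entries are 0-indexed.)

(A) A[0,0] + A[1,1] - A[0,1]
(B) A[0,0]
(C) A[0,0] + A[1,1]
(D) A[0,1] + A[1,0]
C

A[0,0] + A[1,1] is the trace of A. By the cyclic property of the trace, tr(P^(-1)AP) = tr(APP^(-1)) = tr(A), so it is the same for every matrix similar to A.

The other combinations are not similarity invariants. For example, take P = [[1, 1], [1, 2]] (det P = 1), so P^(-1) = [[2, -1], [-1, 1]] and
B = P^(-1)AP = [[10, 19], [-7, -13]].
Evaluating each option on A and on B:
(A) A[0,0] + A[1,1] - A[0,1]: -6 for A, -22 for B -> changes
(B) A[0,0]: 0 for A, 10 for B -> changes
(C) A[0,0] + A[1,1]: -3 for A, -3 for B -> unchanged
(D) A[0,1] + A[1,0]: 2 for A, 12 for B -> changes

Only (C) A[0,0] + A[1,1] = -3 survives (and it does so for every P, not just this one), so it is the invariant.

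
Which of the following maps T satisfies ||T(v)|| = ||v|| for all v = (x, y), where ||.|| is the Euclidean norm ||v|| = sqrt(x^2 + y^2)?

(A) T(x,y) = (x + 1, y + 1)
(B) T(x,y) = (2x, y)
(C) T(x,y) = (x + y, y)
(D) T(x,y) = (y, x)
D

A transformation preserves a norm if ||T(v)|| = ||v|| for every v; a single vector where the norm changes rules an option out.

(A) T(x,y) = (x + 1, y + 1): v = (1, 0) has norm sqrt((1)^2 + (0)^2) = 1, but T(v) = (2, 1) has norm sqrt(5) -- not preserved.
(B) T(x,y) = (2x, y): v = (1, 0) has norm sqrt((1)^2 + (0)^2) = 1, but T(v) = (2, 0) has norm 2 -- not preserved.
(C) T(x,y) = (x + y, y): v = (0, 1) has norm sqrt((0)^2 + (1)^2) = 1, but T(v) = (1, 1) has norm sqrt(2) -- not preserved.
(D) T(x,y) = (y, x): preserves the norm -- it is an orthogonal map (a rotation/reflection), and (y)^2 + (x)^2 simplifies to x^2 + y^2.

Therefore the answer is (D).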